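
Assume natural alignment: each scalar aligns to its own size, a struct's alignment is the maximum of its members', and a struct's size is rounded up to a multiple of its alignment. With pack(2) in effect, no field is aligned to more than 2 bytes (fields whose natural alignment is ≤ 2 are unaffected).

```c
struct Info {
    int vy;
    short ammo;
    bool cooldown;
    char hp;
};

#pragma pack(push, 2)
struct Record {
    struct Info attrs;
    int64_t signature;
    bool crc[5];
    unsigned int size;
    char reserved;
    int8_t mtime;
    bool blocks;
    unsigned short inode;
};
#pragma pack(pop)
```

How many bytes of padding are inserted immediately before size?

1

Info: vy at 0 (size 4, align 4) → ends 4; ammo at 4 (size 2, align 2) → ends 6; cooldown at 6 (size 1, align 1) → ends 7; hp at 7 (size 1, align 1) → ends 8; total 8 bytes, alignment 4
attrs at 0 (size 8, align 2) → ends 8
signature at 8 (size 8, align 2) → ends 16
crc at 16 (size 5, align 1) → ends 21
pad 1 to align 2 for size
size at 22 (size 4, align 2) → ends 26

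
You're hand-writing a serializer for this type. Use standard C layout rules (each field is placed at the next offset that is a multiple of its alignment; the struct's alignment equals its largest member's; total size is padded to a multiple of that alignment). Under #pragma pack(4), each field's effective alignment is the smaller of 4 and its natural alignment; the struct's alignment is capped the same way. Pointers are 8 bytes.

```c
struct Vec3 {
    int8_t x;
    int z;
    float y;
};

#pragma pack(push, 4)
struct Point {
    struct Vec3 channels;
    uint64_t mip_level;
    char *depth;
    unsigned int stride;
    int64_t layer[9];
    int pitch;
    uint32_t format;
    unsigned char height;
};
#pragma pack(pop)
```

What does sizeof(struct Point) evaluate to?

Vec3: x at 0 (size 1, align 1) → ends 1; pad 3 to align 4 for z; z at 4 (size 4, align 4) → ends 8; y at 8 (size 4, align 4) → ends 12; total 12 bytes, alignment 4
channels at 0 (size 12, align 4) → ends 12
mip_level at 12 (size 8, align 4) → ends 20
depth at 20 (size 8, align 4) → ends 28
stride at 28 (size 4, align 4) → ends 32
layer at 32 (size 72, align 4) → ends 104
pitch at 104 (size 4, align 4) → ends 108
format at 108 (size 4, align 4) → ends 112
height at 112 (size 1, align 1) → ends 113
tail pad 3 to reach multiple of 4
total 116 bytes, alignment 4

116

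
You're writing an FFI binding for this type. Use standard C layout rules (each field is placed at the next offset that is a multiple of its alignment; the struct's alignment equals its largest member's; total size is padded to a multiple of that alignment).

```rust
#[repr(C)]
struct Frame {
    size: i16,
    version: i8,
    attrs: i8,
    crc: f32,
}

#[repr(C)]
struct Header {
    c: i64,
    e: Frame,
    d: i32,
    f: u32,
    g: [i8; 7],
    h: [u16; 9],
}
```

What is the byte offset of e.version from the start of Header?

10

Frame: 0..2  size  (2B, 2-aligned); 2..3  version  (1B, 1-aligned); 3..4  attrs  (1B, 1-aligned); 4..8  crc  (4B, 4-aligned); sizeof = 8, alignof = 4
0..8  c  (8B, 8-aligned)
8..16  e  (8B, 4-aligned)
within Frame: version at 2
8 + 2 = 10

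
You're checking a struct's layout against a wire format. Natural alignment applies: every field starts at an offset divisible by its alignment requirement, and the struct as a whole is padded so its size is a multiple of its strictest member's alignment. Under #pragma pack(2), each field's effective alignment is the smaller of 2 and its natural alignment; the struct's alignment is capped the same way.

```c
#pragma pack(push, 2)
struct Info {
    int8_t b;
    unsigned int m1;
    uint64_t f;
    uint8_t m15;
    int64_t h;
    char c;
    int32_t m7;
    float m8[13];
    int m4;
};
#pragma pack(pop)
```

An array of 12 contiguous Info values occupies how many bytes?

@0: b [1B, align 1] → 1
+1 pad (align 2)
@2: m1 [4B, align 2] → 6
@6: f [8B, align 2] → 14
@14: m15 [1B, align 1] → 15
+1 pad (align 2)
@16: h [8B, align 2] → 24
@24: c [1B, align 1] → 25
+1 pad (align 2)
@26: m7 [4B, align 2] → 30
@30: m8 [52B, align 2] → 82
@82: m4 [4B, align 2] → 86
size 86, align 2
array of 12: 12 × 86 = 1032

1032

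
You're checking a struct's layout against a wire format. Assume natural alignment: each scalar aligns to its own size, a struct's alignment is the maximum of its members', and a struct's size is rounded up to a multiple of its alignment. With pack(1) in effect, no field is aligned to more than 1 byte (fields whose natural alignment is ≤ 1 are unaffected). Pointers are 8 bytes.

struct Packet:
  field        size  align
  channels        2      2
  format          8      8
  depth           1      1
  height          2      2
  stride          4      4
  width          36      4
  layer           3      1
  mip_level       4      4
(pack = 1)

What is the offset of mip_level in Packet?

56

0..2  channels  (2B, 1-aligned)
2..10  format  (8B, 1-aligned)
10..11  depth  (1B, 1-aligned)
11..13  height  (2B, 1-aligned)
13..17  stride  (4B, 1-aligned)
17..53  width  (36B, 1-aligned)
53..56  layer  (3B, 1-aligned)
56..60  mip_level  (4B, 1-aligned)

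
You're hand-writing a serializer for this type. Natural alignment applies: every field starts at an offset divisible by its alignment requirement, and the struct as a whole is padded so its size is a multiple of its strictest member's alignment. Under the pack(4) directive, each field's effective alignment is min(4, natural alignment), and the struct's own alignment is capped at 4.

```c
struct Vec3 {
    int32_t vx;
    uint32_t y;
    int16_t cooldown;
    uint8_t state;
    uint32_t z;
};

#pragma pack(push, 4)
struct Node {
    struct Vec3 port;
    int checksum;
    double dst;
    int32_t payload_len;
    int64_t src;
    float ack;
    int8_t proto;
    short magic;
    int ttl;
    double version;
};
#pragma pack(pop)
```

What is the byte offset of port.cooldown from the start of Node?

Vec3: 0..4  vx  (4B, 4-aligned); 4..8  y  (4B, 4-aligned); 8..10  cooldown  (2B, 2-aligned); 10..11  state  (1B, 1-aligned); 11..12  -- padding (1B); 12..16  z  (4B, 4-aligned); sizeof = 16, alignof = 4
0..16  port  (16B, 4-aligned)
within Vec3: cooldown at 8
0 + 8 = 8

8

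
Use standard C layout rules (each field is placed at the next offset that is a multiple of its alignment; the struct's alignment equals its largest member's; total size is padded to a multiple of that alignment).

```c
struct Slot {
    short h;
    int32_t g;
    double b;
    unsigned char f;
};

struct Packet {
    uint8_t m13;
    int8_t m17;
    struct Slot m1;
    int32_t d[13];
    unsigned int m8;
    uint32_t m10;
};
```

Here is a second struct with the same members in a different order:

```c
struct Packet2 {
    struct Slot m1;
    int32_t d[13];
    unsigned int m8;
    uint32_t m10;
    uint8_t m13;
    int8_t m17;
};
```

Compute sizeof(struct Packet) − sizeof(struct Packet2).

Slot: @0: h [2B, align 2] → 2; +2 pad (align 4); @4: g [4B, align 4] → 8; @8: b [8B, align 8] → 16; @16: f [1B, align 1] → 17; +7 tail pad (align 8); size 24, align 8
@0: m13 [1B, align 1] → 1
@1: m17 [1B, align 1] → 2
+6 pad (align 8)
@8: m1 [24B, align 8] → 32
@32: d [52B, align 4] → 84
@84: m8 [4B, align 4] → 88
@88: m10 [4B, align 4] → 92
+4 tail pad (align 8)
size 96, align 8
— Packet2 —
@0: m1 [24B, align 8] → 24
@24: d [52B, align 4] → 76
@76: m8 [4B, align 4] → 80
@80: m10 [4B, align 4] → 84
@84: m13 [1B, align 1] → 85
@85: m17 [1B, align 1] → 86
+2 tail pad (align 8)
size 88, align 8
96 − 88 = 8

8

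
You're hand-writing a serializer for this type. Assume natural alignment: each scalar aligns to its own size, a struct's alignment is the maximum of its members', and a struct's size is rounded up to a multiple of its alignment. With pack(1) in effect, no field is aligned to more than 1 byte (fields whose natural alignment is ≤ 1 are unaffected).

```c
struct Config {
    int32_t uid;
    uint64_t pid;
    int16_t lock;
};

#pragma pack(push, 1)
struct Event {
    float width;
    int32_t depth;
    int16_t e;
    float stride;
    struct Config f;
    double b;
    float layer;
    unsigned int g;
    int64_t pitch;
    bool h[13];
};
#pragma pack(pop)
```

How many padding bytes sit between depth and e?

Config: 0..4  uid  (4B, 4-aligned); 4..8  -- padding (4B); 8..16  pid  (8B, 8-aligned); 16..18  lock  (2B, 2-aligned); 18..24  -- tail padding (6B); sizeof = 24, alignof = 8
0..4  width  (4B, 1-aligned)
4..8  depth  (4B, 1-aligned)
8..10  e  (2B, 1-aligned)

0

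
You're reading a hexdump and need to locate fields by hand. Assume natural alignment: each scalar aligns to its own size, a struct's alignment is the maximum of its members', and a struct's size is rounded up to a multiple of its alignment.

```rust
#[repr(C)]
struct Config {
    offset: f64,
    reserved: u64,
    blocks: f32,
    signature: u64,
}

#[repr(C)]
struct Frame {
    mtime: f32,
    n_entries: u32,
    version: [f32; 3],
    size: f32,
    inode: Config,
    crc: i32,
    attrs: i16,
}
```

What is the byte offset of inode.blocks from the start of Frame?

Config: @0: offset [8B, align 8] → 8; @8: reserved [8B, align 8] → 16; @16: blocks [4B, align 4] → 20; +4 pad (align 8); @24: signature [8B, align 8] → 32; size 32, align 8
@0: mtime [4B, align 4] → 4
@4: n_entries [4B, align 4] → 8
@8: version [12B, align 4] → 20
@20: size [4B, align 4] → 24
@24: inode [32B, align 8] → 56
within Config: blocks at 16
24 + 16 = 40

40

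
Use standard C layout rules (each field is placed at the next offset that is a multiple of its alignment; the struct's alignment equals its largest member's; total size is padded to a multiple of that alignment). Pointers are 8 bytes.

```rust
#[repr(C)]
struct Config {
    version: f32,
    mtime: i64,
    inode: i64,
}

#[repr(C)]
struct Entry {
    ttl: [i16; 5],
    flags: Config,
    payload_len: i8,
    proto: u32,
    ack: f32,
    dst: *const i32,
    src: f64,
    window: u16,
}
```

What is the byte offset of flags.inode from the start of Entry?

32

Config: @0: version [4B, align 4] → 4; +4 pad (align 8); @8: mtime [8B, align 8] → 16; @16: inode [8B, align 8] → 24; size 24, align 8
@0: ttl [10B, align 2] → 10
+6 pad (align 8)
@16: flags [24B, align 8] → 40
within Config: inode at 16
16 + 16 = 32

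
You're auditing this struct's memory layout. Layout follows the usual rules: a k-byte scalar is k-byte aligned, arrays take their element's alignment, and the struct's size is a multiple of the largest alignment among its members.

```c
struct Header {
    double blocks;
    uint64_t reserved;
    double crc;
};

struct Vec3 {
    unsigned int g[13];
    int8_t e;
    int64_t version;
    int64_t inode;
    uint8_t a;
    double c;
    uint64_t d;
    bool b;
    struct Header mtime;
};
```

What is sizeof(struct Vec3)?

128 bytes

Header: blocks at 0 (size 8, align 8) → ends 8; reserved at 8 (size 8, align 8) → ends 16; crc at 16 (size 8, align 8) → ends 24; total 24 bytes, alignment 8
g at 0 (size 52, align 4) → ends 52
e at 52 (size 1, align 1) → ends 53
pad 3 to align 8 for version
version at 56 (size 8, align 8) → ends 64
inode at 64 (size 8, align 8) → ends 72
a at 72 (size 1, align 1) → ends 73
pad 7 to align 8 for c
c at 80 (size 8, align 8) → ends 88
d at 88 (size 8, align 8) → ends 96
b at 96 (size 1, align 1) → ends 97
pad 7 to align 8 for mtime
mtime at 104 (size 24, align 8) → ends 128
total 128 bytes, alignment 8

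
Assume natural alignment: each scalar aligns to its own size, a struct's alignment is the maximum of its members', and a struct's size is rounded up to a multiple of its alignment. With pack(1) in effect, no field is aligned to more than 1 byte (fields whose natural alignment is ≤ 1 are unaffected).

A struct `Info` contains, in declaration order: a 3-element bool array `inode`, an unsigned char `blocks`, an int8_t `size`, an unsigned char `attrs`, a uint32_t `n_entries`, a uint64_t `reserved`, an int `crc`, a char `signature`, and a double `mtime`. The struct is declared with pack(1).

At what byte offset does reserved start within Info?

10

@0: inode [3B, align 1] → 3
@3: blocks [1B, align 1] → 4
@4: size [1B, align 1] → 5
@5: attrs [1B, align 1] → 6
@6: n_entries [4B, align 1] → 10
@10: reserved [8B, align 1] → 18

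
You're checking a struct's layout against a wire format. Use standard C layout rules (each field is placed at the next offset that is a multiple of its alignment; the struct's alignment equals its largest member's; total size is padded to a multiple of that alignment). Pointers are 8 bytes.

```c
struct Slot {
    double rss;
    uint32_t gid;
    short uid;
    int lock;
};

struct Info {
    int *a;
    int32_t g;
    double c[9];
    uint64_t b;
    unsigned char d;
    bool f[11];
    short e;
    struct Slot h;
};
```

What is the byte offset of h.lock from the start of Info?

128

Slot: @0: rss [8B, align 8] → 8; @8: gid [4B, align 4] → 12; @12: uid [2B, align 2] → 14; +2 pad (align 4); @16: lock [4B, align 4] → 20; +4 tail pad (align 8); size 24, align 8
@0: a [8B, align 8] → 8
@8: g [4B, align 4] → 12
+4 pad (align 8)
@16: c [72B, align 8] → 88
@88: b [8B, align 8] → 96
@96: d [1B, align 1] → 97
@97: f [11B, align 1] → 108
@108: e [2B, align 2] → 110
+2 pad (align 8)
@112: h [24B, align 8] → 136
within Slot: lock at 16
112 + 16 = 128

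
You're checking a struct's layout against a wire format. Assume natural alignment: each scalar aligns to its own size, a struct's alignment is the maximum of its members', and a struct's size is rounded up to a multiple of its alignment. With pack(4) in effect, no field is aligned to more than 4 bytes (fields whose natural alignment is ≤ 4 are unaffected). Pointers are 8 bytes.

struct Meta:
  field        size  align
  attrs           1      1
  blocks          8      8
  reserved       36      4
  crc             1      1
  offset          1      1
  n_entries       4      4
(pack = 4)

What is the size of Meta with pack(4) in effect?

56

attrs at 0 (size 1, align 1) → ends 1
pad 3 to align 4 for blocks
blocks at 4 (size 8, align 4) → ends 12
reserved at 12 (size 36, align 4) → ends 48
crc at 48 (size 1, align 1) → ends 49
offset at 49 (size 1, align 1) → ends 50
pad 2 to align 4 for n_entries
n_entries at 52 (size 4, align 4) → ends 56
total 56 bytes, alignment 4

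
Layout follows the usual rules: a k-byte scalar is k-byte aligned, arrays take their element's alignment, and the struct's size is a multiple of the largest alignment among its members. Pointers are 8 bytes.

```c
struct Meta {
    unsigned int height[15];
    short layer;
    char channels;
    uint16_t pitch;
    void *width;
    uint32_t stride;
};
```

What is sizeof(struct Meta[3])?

264

height at 0 (size 60, align 4) → ends 60
layer at 60 (size 2, align 2) → ends 62
channels at 62 (size 1, align 1) → ends 63
pad 1 to align 2 for pitch
pitch at 64 (size 2, align 2) → ends 66
pad 6 to align 8 for width
width at 72 (size 8, align 8) → ends 80
stride at 80 (size 4, align 4) → ends 84
tail pad 4 to reach multiple of 8
total 88 bytes, alignment 8
array of 3: 3 × 88 = 264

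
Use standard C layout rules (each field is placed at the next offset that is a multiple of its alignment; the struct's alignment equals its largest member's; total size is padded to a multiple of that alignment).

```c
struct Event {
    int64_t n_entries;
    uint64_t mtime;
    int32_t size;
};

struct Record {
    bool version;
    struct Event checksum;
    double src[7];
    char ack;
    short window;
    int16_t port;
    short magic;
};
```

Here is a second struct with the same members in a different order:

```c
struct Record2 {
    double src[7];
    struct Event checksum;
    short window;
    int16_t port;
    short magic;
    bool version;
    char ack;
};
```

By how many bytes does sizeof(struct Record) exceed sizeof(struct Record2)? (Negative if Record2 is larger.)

Event: 0..8  n_entries  (8B, 8-aligned); 8..16  mtime  (8B, 8-aligned); 16..20  size  (4B, 4-aligned); 20..24  -- tail padding (4B); sizeof = 24, alignof = 8
0..1  version  (1B, 1-aligned)
1..8  -- padding (7B)
8..32  checksum  (24B, 8-aligned)
32..88  src  (56B, 8-aligned)
88..89  ack  (1B, 1-aligned)
89..90  -- padding (1B)
90..92  window  (2B, 2-aligned)
92..94  port  (2B, 2-aligned)
94..96  magic  (2B, 2-aligned)
sizeof = 96, alignof = 8
— Record2 —
0..56  src  (56B, 8-aligned)
56..80  checksum  (24B, 8-aligned)
80..82  window  (2B, 2-aligned)
82..84  port  (2B, 2-aligned)
84..86  magic  (2B, 2-aligned)
86..87  version  (1B, 1-aligned)
87..88  ack  (1B, 1-aligned)
sizeof = 88, alignof = 8
96 − 88 = 8

8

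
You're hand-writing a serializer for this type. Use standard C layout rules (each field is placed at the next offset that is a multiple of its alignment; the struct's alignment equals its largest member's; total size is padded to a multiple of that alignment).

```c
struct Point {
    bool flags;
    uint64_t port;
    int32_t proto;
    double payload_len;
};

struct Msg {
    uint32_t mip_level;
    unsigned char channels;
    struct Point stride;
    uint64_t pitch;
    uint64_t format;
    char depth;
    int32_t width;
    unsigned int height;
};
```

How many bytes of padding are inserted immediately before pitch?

0

Point: flags at 0 (size 1, align 1) → ends 1; pad 7 to align 8 for port; port at 8 (size 8, align 8) → ends 16; proto at 16 (size 4, align 4) → ends 20; pad 4 to align 8 for payload_len; payload_len at 24 (size 8, align 8) → ends 32; total 32 bytes, alignment 8
mip_level at 0 (size 4, align 4) → ends 4
channels at 4 (size 1, align 1) → ends 5
pad 3 to align 8 for stride
stride at 8 (size 32, align 8) → ends 40
pitch at 40 (size 8, align 8) → ends 48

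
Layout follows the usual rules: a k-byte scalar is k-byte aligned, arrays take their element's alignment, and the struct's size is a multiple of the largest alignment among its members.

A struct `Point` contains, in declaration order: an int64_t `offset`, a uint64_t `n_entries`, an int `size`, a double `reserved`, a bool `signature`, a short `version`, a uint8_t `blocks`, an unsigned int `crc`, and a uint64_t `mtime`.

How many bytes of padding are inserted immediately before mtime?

4

0..8  offset  (8B, 8-aligned)
8..16  n_entries  (8B, 8-aligned)
16..20  size  (4B, 4-aligned)
20..24  -- padding (4B)
24..32  reserved  (8B, 8-aligned)
32..33  signature  (1B, 1-aligned)
33..34  -- padding (1B)
34..36  version  (2B, 2-aligned)
36..37  blocks  (1B, 1-aligned)
37..40  -- padding (3B)
40..44  crc  (4B, 4-aligned)
44..48  -- padding (4B)
48..56  mtime  (8B, 8-aligned)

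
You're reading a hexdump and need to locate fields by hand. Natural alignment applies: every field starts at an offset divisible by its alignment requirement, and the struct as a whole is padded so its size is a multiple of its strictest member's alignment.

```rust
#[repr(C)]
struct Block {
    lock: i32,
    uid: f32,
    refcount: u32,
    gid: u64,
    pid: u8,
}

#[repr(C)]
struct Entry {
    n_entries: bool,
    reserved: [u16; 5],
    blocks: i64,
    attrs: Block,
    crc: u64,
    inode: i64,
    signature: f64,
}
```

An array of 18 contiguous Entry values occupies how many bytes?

Block: @0: lock [4B, align 4] → 4; @4: uid [4B, align 4] → 8; @8: refcount [4B, align 4] → 12; +4 pad (align 8); @16: gid [8B, align 8] → 24; @24: pid [1B, align 1] → 25; +7 tail pad (align 8); size 32, align 8
@0: n_entries [1B, align 1] → 1
+1 pad (align 2)
@2: reserved [10B, align 2] → 12
+4 pad (align 8)
@16: blocks [8B, align 8] → 24
@24: attrs [32B, align 8] → 56
@56: crc [8B, align 8] → 64
@64: inode [8B, align 8] → 72
@72: signature [8B, align 8] → 80
size 80, align 8
array of 18: 18 × 80 = 1440

1440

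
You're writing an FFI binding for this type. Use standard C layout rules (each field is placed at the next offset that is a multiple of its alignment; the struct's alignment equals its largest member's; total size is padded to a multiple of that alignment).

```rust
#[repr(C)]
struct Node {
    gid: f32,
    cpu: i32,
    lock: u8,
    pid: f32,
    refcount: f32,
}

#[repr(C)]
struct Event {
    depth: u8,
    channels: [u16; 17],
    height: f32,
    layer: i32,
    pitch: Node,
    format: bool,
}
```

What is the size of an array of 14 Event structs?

Node: 0..4  gid  (4B, 4-aligned); 4..8  cpu  (4B, 4-aligned); 8..9  lock  (1B, 1-aligned); 9..12  -- padding (3B); 12..16  pid  (4B, 4-aligned); 16..20  refcount  (4B, 4-aligned); sizeof = 20, alignof = 4
0..1  depth  (1B, 1-aligned)
1..2  -- padding (1B)
2..36  channels  (34B, 2-aligned)
36..40  height  (4B, 4-aligned)
40..44  layer  (4B, 4-aligned)
44..64  pitch  (20B, 4-aligned)
64..65  format  (1B, 1-aligned)
65..68  -- tail padding (3B)
sizeof = 68, alignof = 4
array of 14: 14 × 68 = 952

952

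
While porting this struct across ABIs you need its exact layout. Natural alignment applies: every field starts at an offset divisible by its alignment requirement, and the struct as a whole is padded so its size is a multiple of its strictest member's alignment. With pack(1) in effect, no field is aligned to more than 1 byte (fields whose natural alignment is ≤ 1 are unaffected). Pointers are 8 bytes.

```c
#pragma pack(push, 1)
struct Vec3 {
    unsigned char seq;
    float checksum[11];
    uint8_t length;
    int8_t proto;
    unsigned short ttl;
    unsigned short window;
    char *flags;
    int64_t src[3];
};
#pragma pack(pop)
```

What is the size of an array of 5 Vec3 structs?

415

seq at 0 (size 1, align 1) → ends 1
checksum at 1 (size 44, align 1) → ends 45
length at 45 (size 1, align 1) → ends 46
proto at 46 (size 1, align 1) → ends 47
ttl at 47 (size 2, align 1) → ends 49
window at 49 (size 2, align 1) → ends 51
flags at 51 (size 8, align 1) → ends 59
src at 59 (size 24, align 1) → ends 83
total 83 bytes, alignment 1
array of 5: 5 × 83 = 415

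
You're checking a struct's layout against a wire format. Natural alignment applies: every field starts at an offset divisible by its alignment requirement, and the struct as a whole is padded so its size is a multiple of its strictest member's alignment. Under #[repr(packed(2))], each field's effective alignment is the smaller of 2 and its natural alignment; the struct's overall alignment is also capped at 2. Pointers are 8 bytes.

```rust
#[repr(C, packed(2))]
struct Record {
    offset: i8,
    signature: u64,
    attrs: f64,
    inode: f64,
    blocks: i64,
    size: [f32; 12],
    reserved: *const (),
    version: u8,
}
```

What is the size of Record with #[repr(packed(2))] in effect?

92

offset at 0 (size 1, align 1) → ends 1
pad 1 to align 2 for signature
signature at 2 (size 8, align 2) → ends 10
attrs at 10 (size 8, align 2) → ends 18
inode at 18 (size 8, align 2) → ends 26
blocks at 26 (size 8, align 2) → ends 34
size at 34 (size 48, align 2) → ends 82
reserved at 82 (size 8, align 2) → ends 90
version at 90 (size 1, align 1) → ends 91
tail pad 1 to reach multiple of 2
total 92 bytes, alignment 2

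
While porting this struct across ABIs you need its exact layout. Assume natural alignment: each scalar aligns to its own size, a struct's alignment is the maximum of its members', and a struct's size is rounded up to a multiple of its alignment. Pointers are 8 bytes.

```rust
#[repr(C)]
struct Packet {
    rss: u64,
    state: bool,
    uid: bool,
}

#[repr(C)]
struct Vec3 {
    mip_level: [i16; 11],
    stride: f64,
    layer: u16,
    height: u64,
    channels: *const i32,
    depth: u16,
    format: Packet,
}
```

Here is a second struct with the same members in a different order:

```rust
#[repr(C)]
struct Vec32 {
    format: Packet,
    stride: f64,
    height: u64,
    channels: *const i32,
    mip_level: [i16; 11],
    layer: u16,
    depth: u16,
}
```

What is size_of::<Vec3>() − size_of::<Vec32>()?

Packet: rss at 0 (size 8, align 8) → ends 8; state at 8 (size 1, align 1) → ends 9; uid at 9 (size 1, align 1) → ends 10; tail pad 6 to reach multiple of 8; total 16 bytes, alignment 8
mip_level at 0 (size 22, align 2) → ends 22
pad 2 to align 8 for stride
stride at 24 (size 8, align 8) → ends 32
layer at 32 (size 2, align 2) → ends 34
pad 6 to align 8 for height
height at 40 (size 8, align 8) → ends 48
channels at 48 (size 8, align 8) → ends 56
depth at 56 (size 2, align 2) → ends 58
pad 6 to align 8 for format
format at 64 (size 16, align 8) → ends 80
total 80 bytes, alignment 8
— Vec32 —
format at 0 (size 16, align 8) → ends 16
stride at 16 (size 8, align 8) → ends 24
height at 24 (size 8, align 8) → ends 32
channels at 32 (size 8, align 8) → ends 40
mip_level at 40 (size 22, align 2) → ends 62
layer at 62 (size 2, align 2) → ends 64
depth at 64 (size 2, align 2) → ends 66
tail pad 6 to reach multiple of 8
total 72 bytes, alignment 8
80 − 72 = 8

8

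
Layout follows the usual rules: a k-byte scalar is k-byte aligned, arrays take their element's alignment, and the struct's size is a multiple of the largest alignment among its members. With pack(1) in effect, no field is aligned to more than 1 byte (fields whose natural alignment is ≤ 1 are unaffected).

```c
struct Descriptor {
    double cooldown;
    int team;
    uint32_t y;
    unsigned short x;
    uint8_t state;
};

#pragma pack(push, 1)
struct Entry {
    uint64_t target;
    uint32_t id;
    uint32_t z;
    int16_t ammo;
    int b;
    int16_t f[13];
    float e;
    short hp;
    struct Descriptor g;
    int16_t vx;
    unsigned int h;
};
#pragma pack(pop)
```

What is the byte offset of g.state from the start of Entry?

72

Descriptor: cooldown at 0 (size 8, align 8) → ends 8; team at 8 (size 4, align 4) → ends 12; y at 12 (size 4, align 4) → ends 16; x at 16 (size 2, align 2) → ends 18; state at 18 (size 1, align 1) → ends 19; tail pad 5 to reach multiple of 8; total 24 bytes, alignment 8
target at 0 (size 8, align 1) → ends 8
id at 8 (size 4, align 1) → ends 12
z at 12 (size 4, align 1) → ends 16
ammo at 16 (size 2, align 1) → ends 18
b at 18 (size 4, align 1) → ends 22
f at 22 (size 26, align 1) → ends 48
e at 48 (size 4, align 1) → ends 52
hp at 52 (size 2, align 1) → ends 54
g at 54 (size 24, align 1) → ends 78
within Descriptor: state at 18
54 + 18 = 72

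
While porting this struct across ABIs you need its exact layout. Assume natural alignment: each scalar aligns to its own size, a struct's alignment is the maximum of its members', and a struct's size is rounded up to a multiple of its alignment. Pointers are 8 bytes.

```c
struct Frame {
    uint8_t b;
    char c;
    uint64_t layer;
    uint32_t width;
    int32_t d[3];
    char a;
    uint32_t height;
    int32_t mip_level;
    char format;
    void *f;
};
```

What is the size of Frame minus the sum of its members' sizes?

12

b at 0 (size 1, align 1) → ends 1
c at 1 (size 1, align 1) → ends 2
pad 6 to align 8 for layer
layer at 8 (size 8, align 8) → ends 16
width at 16 (size 4, align 4) → ends 20
d at 20 (size 12, align 4) → ends 32
a at 32 (size 1, align 1) → ends 33
pad 3 to align 4 for height
height at 36 (size 4, align 4) → ends 40
mip_level at 40 (size 4, align 4) → ends 44
format at 44 (size 1, align 1) → ends 45
pad 3 to align 8 for f
f at 48 (size 8, align 8) → ends 56
total 56 bytes, alignment 8
data bytes 44, size 56 → padding 12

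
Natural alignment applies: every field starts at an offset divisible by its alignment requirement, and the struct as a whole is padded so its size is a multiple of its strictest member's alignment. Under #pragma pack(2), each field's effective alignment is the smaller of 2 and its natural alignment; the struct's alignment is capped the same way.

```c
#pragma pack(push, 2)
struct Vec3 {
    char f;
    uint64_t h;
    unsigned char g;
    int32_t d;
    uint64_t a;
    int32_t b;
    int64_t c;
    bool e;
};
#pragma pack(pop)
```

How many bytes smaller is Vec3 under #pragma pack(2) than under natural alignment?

natural layout:
  f at 0 (size 1, align 1) → ends 1
  pad 7 to align 8 for h
  h at 8 (size 8, align 8) → ends 16
  g at 16 (size 1, align 1) → ends 17
  pad 3 to align 4 for d
  d at 20 (size 4, align 4) → ends 24
  a at 24 (size 8, align 8) → ends 32
  b at 32 (size 4, align 4) → ends 36
  pad 4 to align 8 for c
  c at 40 (size 8, align 8) → ends 48
  e at 48 (size 1, align 1) → ends 49
  tail pad 7 to reach multiple of 8
  total 56 bytes, alignment 8
packed(2) layout:
  f at 0 (size 1, align 1) → ends 1
  pad 1 to align 2 for h
  h at 2 (size 8, align 2) → ends 10
  g at 10 (size 1, align 1) → ends 11
  pad 1 to align 2 for d
  d at 12 (size 4, align 2) → ends 16
  a at 16 (size 8, align 2) → ends 24
  b at 24 (size 4, align 2) → ends 28
  c at 28 (size 8, align 2) → ends 36
  e at 36 (size 1, align 1) → ends 37
  tail pad 1 to reach multiple of 2
  total 38 bytes, alignment 2
56 − 38 = 18

18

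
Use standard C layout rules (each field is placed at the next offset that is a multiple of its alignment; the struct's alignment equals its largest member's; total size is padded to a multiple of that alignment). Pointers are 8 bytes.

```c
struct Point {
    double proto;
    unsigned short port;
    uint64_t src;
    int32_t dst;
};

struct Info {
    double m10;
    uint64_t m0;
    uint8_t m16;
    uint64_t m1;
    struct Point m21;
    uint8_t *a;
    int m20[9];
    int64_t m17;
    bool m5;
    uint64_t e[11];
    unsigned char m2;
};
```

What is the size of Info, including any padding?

224 bytes

Point: proto at 0 (size 8, align 8) → ends 8; port at 8 (size 2, align 2) → ends 10; pad 6 to align 8 for src; src at 16 (size 8, align 8) → ends 24; dst at 24 (size 4, align 4) → ends 28; tail pad 4 to reach multiple of 8; total 32 bytes, alignment 8
m10 at 0 (size 8, align 8) → ends 8
m0 at 8 (size 8, align 8) → ends 16
m16 at 16 (size 1, align 1) → ends 17
pad 7 to align 8 for m1
m1 at 24 (size 8, align 8) → ends 32
m21 at 32 (size 32, align 8) → ends 64
a at 64 (size 8, align 8) → ends 72
m20 at 72 (size 36, align 4) → ends 108
pad 4 to align 8 for m17
m17 at 112 (size 8, align 8) → ends 120
m5 at 120 (size 1, align 1) → ends 121
pad 7 to align 8 for e
e at 128 (size 88, align 8) → ends 216
m2 at 216 (size 1, align 1) → ends 217
tail pad 7 to reach multiple of 8
total 224 bytes, alignment 8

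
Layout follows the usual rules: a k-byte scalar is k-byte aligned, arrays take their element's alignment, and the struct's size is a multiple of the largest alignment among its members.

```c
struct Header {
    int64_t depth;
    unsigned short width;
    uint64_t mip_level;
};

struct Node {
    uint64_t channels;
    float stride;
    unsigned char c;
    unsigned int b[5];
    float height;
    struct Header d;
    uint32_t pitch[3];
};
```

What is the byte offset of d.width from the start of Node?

Header: depth at 0 (size 8, align 8) → ends 8; width at 8 (size 2, align 2) → ends 10; pad 6 to align 8 for mip_level; mip_level at 16 (size 8, align 8) → ends 24; total 24 bytes, alignment 8
channels at 0 (size 8, align 8) → ends 8
stride at 8 (size 4, align 4) → ends 12
c at 12 (size 1, align 1) → ends 13
pad 3 to align 4 for b
b at 16 (size 20, align 4) → ends 36
height at 36 (size 4, align 4) → ends 40
d at 40 (size 24, align 8) → ends 64
within Header: width at 8
40 + 8 = 48

48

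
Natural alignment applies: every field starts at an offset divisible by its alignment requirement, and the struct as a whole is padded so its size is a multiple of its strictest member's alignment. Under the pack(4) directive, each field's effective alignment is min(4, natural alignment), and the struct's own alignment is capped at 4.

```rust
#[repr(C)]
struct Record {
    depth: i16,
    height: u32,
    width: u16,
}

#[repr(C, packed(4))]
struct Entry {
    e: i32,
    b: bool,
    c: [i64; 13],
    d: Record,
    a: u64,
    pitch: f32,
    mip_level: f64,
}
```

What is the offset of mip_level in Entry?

136

Record: @0: depth [2B, align 2] → 2; +2 pad (align 4); @4: height [4B, align 4] → 8; @8: width [2B, align 2] → 10; +2 tail pad (align 4); size 12, align 4
@0: e [4B, align 4] → 4
@4: b [1B, align 1] → 5
+3 pad (align 4)
@8: c [104B, align 4] → 112
@112: d [12B, align 4] → 124
@124: a [8B, align 4] → 132
@132: pitch [4B, align 4] → 136
@136: mip_level [8B, align 4] → 144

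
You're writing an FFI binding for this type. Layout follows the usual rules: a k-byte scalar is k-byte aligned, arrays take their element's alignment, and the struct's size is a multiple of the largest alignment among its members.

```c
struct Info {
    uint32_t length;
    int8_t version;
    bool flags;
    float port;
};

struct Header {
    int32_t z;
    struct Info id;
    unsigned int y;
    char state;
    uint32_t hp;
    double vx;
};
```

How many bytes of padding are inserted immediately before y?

0

Info: 0..4  length  (4B, 4-aligned); 4..5  version  (1B, 1-aligned); 5..6  flags  (1B, 1-aligned); 6..8  -- padding (2B); 8..12  port  (4B, 4-aligned); sizeof = 12, alignof = 4
0..4  z  (4B, 4-aligned)
4..16  id  (12B, 4-aligned)
16..20  y  (4B, 4-aligned)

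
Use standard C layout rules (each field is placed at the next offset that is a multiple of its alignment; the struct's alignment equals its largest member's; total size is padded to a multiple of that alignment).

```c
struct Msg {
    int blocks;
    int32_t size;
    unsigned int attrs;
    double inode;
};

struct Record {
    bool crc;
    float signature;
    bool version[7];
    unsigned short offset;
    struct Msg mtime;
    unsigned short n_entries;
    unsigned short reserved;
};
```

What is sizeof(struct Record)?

Msg: @0: blocks [4B, align 4] → 4; @4: size [4B, align 4] → 8; @8: attrs [4B, align 4] → 12; +4 pad (align 8); @16: inode [8B, align 8] → 24; size 24, align 8
@0: crc [1B, align 1] → 1
+3 pad (align 4)
@4: signature [4B, align 4] → 8
@8: version [7B, align 1] → 15
+1 pad (align 2)
@16: offset [2B, align 2] → 18
+6 pad (align 8)
@24: mtime [24B, align 8] → 48
@48: n_entries [2B, align 2] → 50
@50: reserved [2B, align 2] → 52
+4 tail pad (align 8)
size 56, align 8

56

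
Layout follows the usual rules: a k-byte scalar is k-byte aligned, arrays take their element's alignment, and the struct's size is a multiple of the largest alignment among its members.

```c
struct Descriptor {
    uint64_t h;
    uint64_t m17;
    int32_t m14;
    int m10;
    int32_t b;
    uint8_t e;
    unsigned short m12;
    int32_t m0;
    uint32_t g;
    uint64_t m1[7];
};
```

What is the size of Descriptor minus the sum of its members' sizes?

1

h at 0 (size 8, align 8) → ends 8
m17 at 8 (size 8, align 8) → ends 16
m14 at 16 (size 4, align 4) → ends 20
m10 at 20 (size 4, align 4) → ends 24
b at 24 (size 4, align 4) → ends 28
e at 28 (size 1, align 1) → ends 29
pad 1 to align 2 for m12
m12 at 30 (size 2, align 2) → ends 32
m0 at 32 (size 4, align 4) → ends 36
g at 36 (size 4, align 4) → ends 40
m1 at 40 (size 56, align 8) → ends 96
total 96 bytes, alignment 8
data bytes 95, size 96 → padding 1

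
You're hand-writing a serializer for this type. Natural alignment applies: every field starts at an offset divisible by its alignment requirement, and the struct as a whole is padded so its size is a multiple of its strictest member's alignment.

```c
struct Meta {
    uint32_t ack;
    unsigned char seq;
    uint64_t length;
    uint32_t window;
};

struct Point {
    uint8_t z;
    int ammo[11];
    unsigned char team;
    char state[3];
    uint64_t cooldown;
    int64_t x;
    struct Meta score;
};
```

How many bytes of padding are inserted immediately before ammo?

3

Meta: @0: ack [4B, align 4] → 4; @4: seq [1B, align 1] → 5; +3 pad (align 8); @8: length [8B, align 8] → 16; @16: window [4B, align 4] → 20; +4 tail pad (align 8); size 24, align 8
@0: z [1B, align 1] → 1
+3 pad (align 4)
@4: ammo [44B, align 4] → 48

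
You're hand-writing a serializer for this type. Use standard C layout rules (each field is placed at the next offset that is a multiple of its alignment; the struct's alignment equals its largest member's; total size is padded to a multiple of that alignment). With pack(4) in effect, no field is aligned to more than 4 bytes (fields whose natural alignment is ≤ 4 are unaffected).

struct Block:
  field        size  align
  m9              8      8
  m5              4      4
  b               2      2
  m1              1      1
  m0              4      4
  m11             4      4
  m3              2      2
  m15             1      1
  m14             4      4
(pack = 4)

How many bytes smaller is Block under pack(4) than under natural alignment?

0

natural layout:
  @0: m9 [8B, align 8] → 8
  @8: m5 [4B, align 4] → 12
  @12: b [2B, align 2] → 14
  @14: m1 [1B, align 1] → 15
  +1 pad (align 4)
  @16: m0 [4B, align 4] → 20
  @20: m11 [4B, align 4] → 24
  @24: m3 [2B, align 2] → 26
  @26: m15 [1B, align 1] → 27
  +1 pad (align 4)
  @28: m14 [4B, align 4] → 32
  size 32, align 8
packed(4) layout:
  @0: m9 [8B, align 4] → 8
  @8: m5 [4B, align 4] → 12
  @12: b [2B, align 2] → 14
  @14: m1 [1B, align 1] → 15
  +1 pad (align 4)
  @16: m0 [4B, align 4] → 20
  @20: m11 [4B, align 4] → 24
  @24: m3 [2B, align 2] → 26
  @26: m15 [1B, align 1] → 27
  +1 pad (align 4)
  @28: m14 [4B, align 4] → 32
  size 32, align 4
32 − 32 = 0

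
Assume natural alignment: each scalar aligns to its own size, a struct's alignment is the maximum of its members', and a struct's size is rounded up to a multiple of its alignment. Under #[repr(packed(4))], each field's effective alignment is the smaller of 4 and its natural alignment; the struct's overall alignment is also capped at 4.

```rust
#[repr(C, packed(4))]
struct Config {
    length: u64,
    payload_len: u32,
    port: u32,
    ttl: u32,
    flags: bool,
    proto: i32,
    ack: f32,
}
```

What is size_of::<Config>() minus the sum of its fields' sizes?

length at 0 (size 8, align 4) → ends 8
payload_len at 8 (size 4, align 4) → ends 12
port at 12 (size 4, align 4) → ends 16
ttl at 16 (size 4, align 4) → ends 20
flags at 20 (size 1, align 1) → ends 21
pad 3 to align 4 for proto
proto at 24 (size 4, align 4) → ends 28
ack at 28 (size 4, align 4) → ends 32
total 32 bytes, alignment 4
data bytes 29, size 32 → padding 3

3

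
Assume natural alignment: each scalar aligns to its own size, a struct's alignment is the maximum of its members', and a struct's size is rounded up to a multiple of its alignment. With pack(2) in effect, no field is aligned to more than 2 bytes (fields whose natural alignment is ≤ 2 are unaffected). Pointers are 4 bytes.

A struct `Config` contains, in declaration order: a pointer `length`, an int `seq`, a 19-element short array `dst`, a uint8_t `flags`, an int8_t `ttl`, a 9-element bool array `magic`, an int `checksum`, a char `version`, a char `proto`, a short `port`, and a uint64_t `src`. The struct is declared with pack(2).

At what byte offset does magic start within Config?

@0: length [4B, align 2] → 4
@4: seq [4B, align 2] → 8
@8: dst [38B, align 2] → 46
@46: flags [1B, align 1] → 47
@47: ttl [1B, align 1] → 48
@48: magic [9B, align 1] → 57

48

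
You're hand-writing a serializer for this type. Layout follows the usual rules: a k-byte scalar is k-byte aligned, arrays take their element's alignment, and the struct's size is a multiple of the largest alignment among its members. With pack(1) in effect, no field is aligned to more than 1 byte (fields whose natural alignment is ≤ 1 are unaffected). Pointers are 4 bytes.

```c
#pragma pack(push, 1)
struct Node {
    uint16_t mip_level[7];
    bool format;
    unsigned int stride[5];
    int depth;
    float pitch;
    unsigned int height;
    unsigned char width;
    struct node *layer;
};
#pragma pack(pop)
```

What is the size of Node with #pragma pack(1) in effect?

52

mip_level at 0 (size 14, align 1) → ends 14
format at 14 (size 1, align 1) → ends 15
stride at 15 (size 20, align 1) → ends 35
depth at 35 (size 4, align 1) → ends 39
pitch at 39 (size 4, align 1) → ends 43
height at 43 (size 4, align 1) → ends 47
width at 47 (size 1, align 1) → ends 48
layer at 48 (size 4, align 1) → ends 52
total 52 bytes, alignment 1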